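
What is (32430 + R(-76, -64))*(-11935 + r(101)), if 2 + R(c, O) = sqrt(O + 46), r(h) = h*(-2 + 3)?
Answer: -383752952 - 35502*I*sqrt(2) ≈ -3.8375e+8 - 50207.0*I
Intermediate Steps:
r(h) = h (r(h) = h*1 = h)
R(c, O) = -2 + sqrt(46 + O) (R(c, O) = -2 + sqrt(O + 46) = -2 + sqrt(46 + O))
(32430 + R(-76, -64))*(-11935 + r(101)) = (32430 + (-2 + sqrt(46 - 64)))*(-11935 + 101) = (32430 + (-2 + sqrt(-18)))*(-11834) = (32430 + (-2 + 3*I*sqrt(2)))*(-11834) = (32428 + 3*I*sqrt(2))*(-11834) = -383752952 - 35502*I*sqrt(2)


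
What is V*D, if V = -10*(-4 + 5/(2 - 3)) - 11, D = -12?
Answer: -948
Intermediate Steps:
V = 79 (V = -10*(-4 + 5/(-1)) - 11 = -10*(-4 + 5*(-1)) - 11 = -10*(-4 - 5) - 11 = -10*(-9) - 11 = 90 - 11 = 79)
V*D = 79*(-12) = -948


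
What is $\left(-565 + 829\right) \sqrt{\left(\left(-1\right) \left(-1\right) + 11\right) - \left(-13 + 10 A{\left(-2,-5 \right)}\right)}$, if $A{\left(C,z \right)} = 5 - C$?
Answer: $792 i \sqrt{5} \approx 1771.0 i$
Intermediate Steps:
$\left(-565 + 829\right) \sqrt{\left(\left(-1\right) \left(-1\right) + 11\right) - \left(-13 + 10 A{\left(-2,-5 \right)}\right)} = \left(-565 + 829\right) \sqrt{\left(\left(-1\right) \left(-1\right) + 11\right) + \left(- 10 \left(5 - -2\right) + 13\right)} = 264 \sqrt{\left(1 + 11\right) + \left(- 10 \left(5 + 2\right) + 13\right)} = 264 \sqrt{12 + \left(\left(-10\right) 7 + 13\right)} = 264 \sqrt{12 + \left(-70 + 13\right)} = 264 \sqrt{12 - 57} = 264 \sqrt{-45} = 264 \cdot 3 i \sqrt{5} = 792 i \sqrt{5}$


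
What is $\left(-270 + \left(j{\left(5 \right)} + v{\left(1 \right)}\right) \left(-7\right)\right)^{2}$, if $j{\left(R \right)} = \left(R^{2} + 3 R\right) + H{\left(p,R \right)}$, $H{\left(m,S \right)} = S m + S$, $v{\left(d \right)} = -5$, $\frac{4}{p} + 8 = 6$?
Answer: $230400$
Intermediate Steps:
$p = -2$ ($p = \frac{4}{-8 + 6} = \frac{4}{-2} = 4 \left(- \frac{1}{2}\right) = -2$)
$H{\left(m,S \right)} = S + S m$
$j{\left(R \right)} = R^{2} + 2 R$ ($j{\left(R \right)} = \left(R^{2} + 3 R\right) + R \left(1 - 2\right) = \left(R^{2} + 3 R\right) + R \left(-1\right) = \left(R^{2} + 3 R\right) - R = R^{2} + 2 R$)
$\left(-270 + \left(j{\left(5 \right)} + v{\left(1 \right)}\right) \left(-7\right)\right)^{2} = \left(-270 + \left(5 \left(2 + 5\right) - 5\right) \left(-7\right)\right)^{2} = \left(-270 + \left(5 \cdot 7 - 5\right) \left(-7\right)\right)^{2} = \left(-270 + \left(35 - 5\right) \left(-7\right)\right)^{2} = \left(-270 + 30 \left(-7\right)\right)^{2} = \left(-270 - 210\right)^{2} = \left(-480\right)^{2} = 230400$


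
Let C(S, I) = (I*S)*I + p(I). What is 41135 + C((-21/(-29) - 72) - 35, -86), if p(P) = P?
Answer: -21604051/29 ≈ -7.4497e+5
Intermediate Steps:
C(S, I) = I + S*I² (C(S, I) = (I*S)*I + I = S*I² + I = I + S*I²)
41135 + C((-21/(-29) - 72) - 35, -86) = 41135 - 86*(1 - 86*((-21/(-29) - 72) - 35)) = 41135 - 86*(1 - 86*((-21*(-1/29) - 72) - 35)) = 41135 - 86*(1 - 86*((21/29 - 72) - 35)) = 41135 - 86*(1 - 86*(-2067/29 - 35)) = 41135 - 86*(1 - 86*(-3082/29)) = 41135 - 86*(1 + 265052/29) = 41135 - 86*265081/29 = 41135 - 22796966/29 = -21604051/29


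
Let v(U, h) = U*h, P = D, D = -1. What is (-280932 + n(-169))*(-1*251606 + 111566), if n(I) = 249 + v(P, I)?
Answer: 39283180560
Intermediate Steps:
P = -1
n(I) = 249 - I
(-280932 + n(-169))*(-1*251606 + 111566) = (-280932 + (249 - 1*(-169)))*(-1*251606 + 111566) = (-280932 + (249 + 169))*(-251606 + 111566) = (-280932 + 418)*(-140040) = -280514*(-140040) = 39283180560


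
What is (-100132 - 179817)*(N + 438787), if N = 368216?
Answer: -225919682847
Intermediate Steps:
(-100132 - 179817)*(N + 438787) = (-100132 - 179817)*(368216 + 438787) = -279949*807003 = -225919682847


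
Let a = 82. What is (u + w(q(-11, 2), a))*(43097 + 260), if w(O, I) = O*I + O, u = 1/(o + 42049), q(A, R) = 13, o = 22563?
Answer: 3022691743593/64612 ≈ 4.6782e+7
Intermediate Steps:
u = 1/64612 (u = 1/(22563 + 42049) = 1/64612 ≈ 1.5477e-5)
w(O, I) = O + I*O (w(O, I) = I*O + O = O + I*O)
(u + w(q(-11, 2), a))*(43097 + 260) = (1/64612 + 13*(1 + 82))*(43097 + 260) = (1/64612 + 13*83)*43357 = (1/64612 + 1079)*43357 = (69716349/64612)*43357 = 3022691743593/64612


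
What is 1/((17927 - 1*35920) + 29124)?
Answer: 1/11131 ≈ 8.9839e-5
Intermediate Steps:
1/((17927 - 1*35920) + 29124) = 1/((17927 - 35920) + 29124) = 1/(-17993 + 29124) = 1/11131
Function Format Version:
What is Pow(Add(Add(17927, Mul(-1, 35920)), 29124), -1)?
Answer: Rational(1, 11131) ≈ 8.9839e-5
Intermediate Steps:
Pow(Add(Add(17927, Mul(-1, 35920)), 29124), -1) = Pow(Add(Add(17927, -35920), 29124), -1) = Pow(Add(-17993, 29124), -1) = Pow(11131, -1) = Rational(1, 11131)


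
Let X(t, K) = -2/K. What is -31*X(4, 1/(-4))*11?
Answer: -2728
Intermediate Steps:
-31*X(4, 1/(-4))*11 = -(-62)/(1/(-4))*11 = -(-62)/(-1/4)*11 = -(-62)*(-4)*11 = -31*8*11 = -248*11 = -2728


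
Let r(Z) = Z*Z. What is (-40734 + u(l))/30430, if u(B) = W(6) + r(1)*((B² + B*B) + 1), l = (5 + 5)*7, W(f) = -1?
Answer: -15467/15215 ≈ -1.0166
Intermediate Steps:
l = 70 (l = 10*7 = 70)
r(Z) = Z²
u(B) = 2*B² (u(B) = -1 + 1²*((B² + B*B) + 1) = -1 + 1*((B² + B²) + 1) = -1 + 1*(2*B² + 1) = -1 + 1*(1 + 2*B²) = -1 + (1 + 2*B²) = 2*B²)
(-40734 + u(l))/30430 = (-40734 + 2*70²)/30430 = (-40734 + 2*4900)*(1/30430) = (-40734 + 9800)*(1/30430) = -30934*1/30430 = -15467/15215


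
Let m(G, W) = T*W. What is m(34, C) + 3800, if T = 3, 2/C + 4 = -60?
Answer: 121597/32 ≈ 3799.9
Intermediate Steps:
C = -1/32 (C = 2/(-4 - 60) = 2/(-64) = 2*(-1/64) = -1/32 ≈ -0.031250)
m(G, W) = 3*W
m(34, C) + 3800 = 3*(-1/32) + 3800 = -3/32 + 3800 = 121597/32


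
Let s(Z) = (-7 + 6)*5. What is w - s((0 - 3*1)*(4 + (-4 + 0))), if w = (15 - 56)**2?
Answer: 1686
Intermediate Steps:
w = 1681 (w = (-41)**2 = 1681)
s(Z) = -5 (s(Z) = -1*5 = -5)
w - s((0 - 3*1)*(4 + (-4 + 0))) = 1681 - 1*(-5) = 1681 + 5 = 1686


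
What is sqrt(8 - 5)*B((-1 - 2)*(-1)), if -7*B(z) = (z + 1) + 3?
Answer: -sqrt(3) ≈ -1.7320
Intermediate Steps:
B(z) = -4/7 - z/7 (B(z) = -((z + 1) + 3)/7 = -((1 + z) + 3)/7 = -(4 + z)/7 = -4/7 - z/7)
sqrt(8 - 5)*B((-1 - 2)*(-1)) = sqrt(8 - 5)*(-4/7 - (-1 - 2)*(-1)/7) = sqrt(3)*(-4/7 - (-3)*(-1)/7) = sqrt(3)*(-4/7 - 1/7*3) = sqrt(3)*(-4/7 - 3/7) = sqrt(3)*(-1) = -sqrt(3)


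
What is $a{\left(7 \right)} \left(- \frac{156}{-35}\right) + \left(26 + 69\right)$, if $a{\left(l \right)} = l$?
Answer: $\frac{631}{5} \approx 126.2$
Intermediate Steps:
$a{\left(7 \right)} \left(- \frac{156}{-35}\right) + \left(26 + 69\right) = 7 \left(- \frac{156}{-35}\right) + \left(26 + 69\right) = 7 \left(\left(-156\right) \left(- \frac{1}{35}\right)\right) + 95 = 7 \cdot \frac{156}{35} + 95 = \frac{156}{5} + 95 = \frac{631}{5}$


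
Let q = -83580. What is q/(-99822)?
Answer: 13930/16637 ≈ 0.83729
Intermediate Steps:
q/(-99822) = -83580/(-99822) = -83580*(-1/99822) = 13930/16637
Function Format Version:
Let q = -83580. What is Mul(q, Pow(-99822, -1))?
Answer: Rational(13930, 16637) ≈ 0.83729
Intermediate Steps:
Mul(q, Pow(-99822, -1)) = Mul(-83580, Pow(-99822, -1)) = Mul(-83580, Rational(-1, 99822)) = Rational(13930, 16637)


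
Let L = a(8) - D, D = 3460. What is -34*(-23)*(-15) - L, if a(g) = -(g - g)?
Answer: -8270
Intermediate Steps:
a(g) = 0 (a(g) = -1*0 = 0)
L = -3460 (L = 0 - 1*3460 = 0 - 3460 = -3460)
-34*(-23)*(-15) - L = -34*(-23)*(-15) - 1*(-3460) = 782*(-15) + 3460 = -11730 + 3460 = -8270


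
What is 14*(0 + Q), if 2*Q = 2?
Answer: 14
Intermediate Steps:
Q = 1 (Q = (½)*2 = 1)
14*(0 + Q) = 14*(0 + 1) = 14*1 = 14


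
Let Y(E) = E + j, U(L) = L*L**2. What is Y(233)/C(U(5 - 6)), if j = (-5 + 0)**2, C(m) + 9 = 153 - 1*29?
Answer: 258/115 ≈ 2.2435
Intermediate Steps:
U(L) = L**3
C(m) = 115 (C(m) = -9 + (153 - 1*29) = -9 + (153 - 29) = -9 + 124 = 115)
j = 25 (j = (-5)**2 = 25)
Y(E) = 25 + E (Y(E) = E + 25 = 25 + E)
Y(233)/C(U(5 - 6)) = (25 + 233)/115 = 258*(1/115) = 258/115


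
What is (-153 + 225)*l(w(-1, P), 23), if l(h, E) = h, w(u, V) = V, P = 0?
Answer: 0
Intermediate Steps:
(-153 + 225)*l(w(-1, P), 23) = (-153 + 225)*0 = 72*0 = 0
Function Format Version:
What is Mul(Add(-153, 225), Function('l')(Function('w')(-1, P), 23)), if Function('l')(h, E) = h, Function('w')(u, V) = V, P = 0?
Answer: 0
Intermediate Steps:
Mul(Add(-153, 225), Function('l')(Function('w')(-1, P), 23)) = Mul(Add(-153, 225), 0) = Mul(72, 0) = 0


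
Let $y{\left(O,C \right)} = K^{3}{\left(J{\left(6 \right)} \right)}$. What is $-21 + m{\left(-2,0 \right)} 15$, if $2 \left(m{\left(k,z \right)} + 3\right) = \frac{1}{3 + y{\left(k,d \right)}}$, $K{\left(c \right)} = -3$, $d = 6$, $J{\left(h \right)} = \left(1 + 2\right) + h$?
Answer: $- \frac{1061}{16} \approx -66.313$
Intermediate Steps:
$J{\left(h \right)} = 3 + h$
$y{\left(O,C \right)} = -27$ ($y{\left(O,C \right)} = \left(-3\right)^{3} = -27$)
$m{\left(k,z \right)} = - \frac{145}{48}$ ($m{\left(k,z \right)} = -3 + \frac{1}{2 \left(3 - 27\right)} = -3 + \frac{1}{2 \left(-24\right)} = -3 + \frac{1}{2} \left(- \frac{1}{24}\right) = -3 - \frac{1}{48} = - \frac{145}{48}$)
$-21 + m{\left(-2,0 \right)} 15 = -21 - \frac{725}{16} = - \frac{1061}{16}$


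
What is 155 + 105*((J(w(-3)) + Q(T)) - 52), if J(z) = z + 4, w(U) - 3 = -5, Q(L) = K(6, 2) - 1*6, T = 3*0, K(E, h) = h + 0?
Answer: -5515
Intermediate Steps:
K(E, h) = h
T = 0
Q(L) = -4 (Q(L) = 2 - 1*6 = 2 - 6 = -4)
w(U) = -2 (w(U) = 3 - 5 = -2)
J(z) = 4 + z
155 + 105*((J(w(-3)) + Q(T)) - 52) = 155 + 105*(((4 - 2) - 4) - 52) = 155 + 105*((2 - 4) - 52) = 155 + 105*(-2 - 52) = 155 + 105*(-54) = 155 - 5670 = -5515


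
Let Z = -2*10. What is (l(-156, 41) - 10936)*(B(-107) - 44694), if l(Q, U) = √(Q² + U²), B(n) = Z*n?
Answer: 465370544 - 42554*√26017 ≈ 4.5851e+8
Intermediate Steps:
Z = -20
B(n) = -20*n
(l(-156, 41) - 10936)*(B(-107) - 44694) = (√((-156)² + 41²) - 10936)*(-20*(-107) - 44694) = (√(24336 + 1681) - 10936)*(2140 - 44694) = (√26017 - 10936)*(-42554) = (-10936 + √26017)*(-42554) = 465370544 - 42554*√26017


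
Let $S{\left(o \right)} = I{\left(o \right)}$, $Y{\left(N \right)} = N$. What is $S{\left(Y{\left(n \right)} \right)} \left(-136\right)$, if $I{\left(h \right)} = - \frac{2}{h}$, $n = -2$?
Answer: $-136$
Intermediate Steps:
$S{\left(o \right)} = - \frac{2}{o}$
$S{\left(Y{\left(n \right)} \right)} \left(-136\right) = - \frac{2}{-2} \left(-136\right) = \left(-2\right) \left(- \frac{1}{2}\right) \left(-136\right) = 1 \left(-136\right) = -136$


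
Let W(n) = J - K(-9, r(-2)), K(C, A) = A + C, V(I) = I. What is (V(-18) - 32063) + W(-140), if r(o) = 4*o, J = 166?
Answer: -31898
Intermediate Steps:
W(n) = 183 (W(n) = 166 - (4*(-2) - 9) = 166 - (-8 - 9) = 166 - 1*(-17) = 166 + 17 = 183)
(V(-18) - 32063) + W(-140) = (-18 - 32063) + 183 = -32081 + 183 = -31898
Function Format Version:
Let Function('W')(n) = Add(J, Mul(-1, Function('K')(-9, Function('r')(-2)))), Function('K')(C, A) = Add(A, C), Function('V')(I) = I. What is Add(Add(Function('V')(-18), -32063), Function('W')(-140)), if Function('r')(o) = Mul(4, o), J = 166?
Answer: -31898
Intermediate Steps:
Function('W')(n) = 183 (Function('W')(n) = Add(166, Mul(-1, Add(Mul(4, -2), -9))) = Add(166, Mul(-1, Add(-8, -9))) = Add(166, Mul(-1, -17)) = Add(166, 17) = 183)
Add(Add(Function('V')(-18), -32063), Function('W')(-140)) = Add(Add(-18, -32063), 183) = Add(-32081, 183) = -31898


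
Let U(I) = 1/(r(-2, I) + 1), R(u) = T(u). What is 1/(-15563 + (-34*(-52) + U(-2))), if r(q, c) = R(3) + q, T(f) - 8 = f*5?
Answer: -22/303489 ≈ -7.2490e-5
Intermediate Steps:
T(f) = 8 + 5*f (T(f) = 8 + f*5 = 8 + 5*f)
R(u) = 8 + 5*u
r(q, c) = 23 + q (r(q, c) = (8 + 5*3) + q = (8 + 15) + q = 23 + q)
U(I) = 1/22 (U(I) = 1/((23 - 2) + 1) = 1/(21 + 1) = 1/22)
1/(-15563 + (-34*(-52) + U(-2))) = 1/(-15563 + (-34*(-52) + 1/22)) = 1/(-15563 + (1768 + 1/22)) = 1/(-15563 + 38897/22) = 1/(-303489/22) = -22/303489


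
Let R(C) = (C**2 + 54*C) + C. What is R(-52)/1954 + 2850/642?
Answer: 455729/104539 ≈ 4.3594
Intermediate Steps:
R(C) = C**2 + 55*C
R(-52)/1954 + 2850/642 = -52*(55 - 52)/1954 + 2850/642 = -52*3*(1/1954) + 2850*(1/642) = -156*1/1954 + 475/107 = -78/977 + 475/107 = 455729/104539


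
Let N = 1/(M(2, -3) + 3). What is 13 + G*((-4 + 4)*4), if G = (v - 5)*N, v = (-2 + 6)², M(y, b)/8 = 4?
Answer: 13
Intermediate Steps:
M(y, b) = 32 (M(y, b) = 8*4 = 32)
v = 16 (v = 4² = 16)
N = 1/35 (N = 1/(32 + 3) = 1/35 ≈ 0.028571)
G = 11/35 (G = (16 - 5)*(1/35) = 11*(1/35) = 11/35 ≈ 0.31429)
13 + G*((-4 + 4)*4) = 13 + 11*((-4 + 4)*4)/35 = 13 + 11*(0*4)/35 = 13 + (11/35)*0 = 13 + 0 = 13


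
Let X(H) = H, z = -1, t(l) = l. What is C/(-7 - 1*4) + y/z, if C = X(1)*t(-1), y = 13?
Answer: -142/11 ≈ -12.909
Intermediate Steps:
C = -1 (C = 1*(-1) = -1)
C/(-7 - 1*4) + y/z = -1/(-7 - 1*4) + 13/(-1) = -1/(-7 - 4) + 13*(-1) = -1/(-11) - 13 = -1*(-1/11) - 13 = 1/11 - 13 = -142/11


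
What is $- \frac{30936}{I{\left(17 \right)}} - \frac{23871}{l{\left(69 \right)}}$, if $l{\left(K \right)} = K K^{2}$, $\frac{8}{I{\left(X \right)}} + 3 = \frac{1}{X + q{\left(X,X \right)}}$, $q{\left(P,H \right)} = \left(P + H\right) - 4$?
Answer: $\frac{59282360161}{5146641} \approx 11519.0$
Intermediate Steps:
$q{\left(P,H \right)} = -4 + H + P$ ($q{\left(P,H \right)} = \left(H + P\right) - 4 = -4 + H + P$)
$I{\left(X \right)} = \frac{8}{-3 + \frac{1}{-4 + 3 X}}$ ($I{\left(X \right)} = \frac{8}{-3 + \frac{1}{X + \left(-4 + X + X\right)}} = \frac{8}{-3 + \frac{1}{X + \left(-4 + 2 X\right)}} = \frac{8}{-3 + \frac{1}{-4 + 3 X}}$)
$l{\left(K \right)} = K^{3}$
$- \frac{30936}{I{\left(17 \right)}} - \frac{23871}{l{\left(69 \right)}} = - \frac{30936}{8 \frac{1}{-13 + 9 \cdot 17} \left(4 - 51\right)} - \frac{23871}{69^{3}} = - \frac{30936}{8 \frac{1}{-13 + 153} \left(4 - 51\right)} - \frac{23871}{328509} = - \frac{30936}{8 \cdot \frac{1}{140} \left(-47\right)} - \frac{7957}{109503} = - \frac{30936}{- \frac{94}{35}} - \frac{7957}{109503} = \left(-30936\right) \left(- \frac{35}{94}\right) - \frac{7957}{109503} = \frac{541380}{47} - \frac{7957}{109503} = \frac{59282360161}{5146641}$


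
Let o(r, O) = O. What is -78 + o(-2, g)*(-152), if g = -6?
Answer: 834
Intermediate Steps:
-78 + o(-2, g)*(-152) = -78 - 6*(-152) = -78 + 912 = 834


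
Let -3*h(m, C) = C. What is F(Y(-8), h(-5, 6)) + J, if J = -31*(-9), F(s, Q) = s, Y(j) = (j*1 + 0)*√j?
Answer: 279 - 16*I*√2 ≈ 279.0 - 22.627*I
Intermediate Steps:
h(m, C) = -C/3
Y(j) = j^(3/2) (Y(j) = (j + 0)*√j = j*√j = j^(3/2))
J = 279
F(Y(-8), h(-5, 6)) + J = (-8)^(3/2) + 279 = -16*I*√2 + 279 = 279 - 16*I*√2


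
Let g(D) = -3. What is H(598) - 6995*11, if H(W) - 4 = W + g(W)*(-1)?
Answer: -76340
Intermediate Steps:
H(W) = 7 + W (H(W) = 4 + (W - 3*(-1)) = 4 + (W + 3) = 4 + (3 + W) = 7 + W)
H(598) - 6995*11 = (7 + 598) - 6995*11 = 605 - 76945 = -76340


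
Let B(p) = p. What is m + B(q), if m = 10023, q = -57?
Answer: 9966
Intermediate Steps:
m + B(q) = 10023 - 57 = 9966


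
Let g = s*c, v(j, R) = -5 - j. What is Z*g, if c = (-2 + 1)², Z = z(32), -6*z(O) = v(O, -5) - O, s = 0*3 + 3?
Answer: 69/2 ≈ 34.500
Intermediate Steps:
s = 3 (s = 0 + 3 = 3)
z(O) = ⅚ + O/3 (z(O) = -((-5 - O) - O)/6 = -(-5 - 2*O)/6 = ⅚ + O/3)
Z = 23/2 (Z = ⅚ + (⅓)*32 = ⅚ + 32/3 = 23/2 ≈ 11.500)
c = 1 (c = (-1)² = 1)
g = 3 (g = 3*1 = 3)
Z*g = (23/2)*3 = 69/2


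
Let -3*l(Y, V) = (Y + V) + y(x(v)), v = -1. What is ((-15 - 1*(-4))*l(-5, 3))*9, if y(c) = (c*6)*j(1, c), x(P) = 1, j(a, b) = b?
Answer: 132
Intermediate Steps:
y(c) = 6*c² (y(c) = (c*6)*c = (6*c)*c = 6*c²)
l(Y, V) = -2 - V/3 - Y/3 (l(Y, V) = -((Y + V) + 6*1²)/3 = -((V + Y) + 6*1)/3 = -((V + Y) + 6)/3 = -(6 + V + Y)/3 = -2 - V/3 - Y/3)
((-15 - 1*(-4))*l(-5, 3))*9 = ((-15 - 1*(-4))*(-2 - ⅓*3 - ⅓*(-5)))*9 = ((-15 + 4)*(-2 - 1 + 5/3))*9 = -11*(-4/3)*9 = (44/3)*9 = 132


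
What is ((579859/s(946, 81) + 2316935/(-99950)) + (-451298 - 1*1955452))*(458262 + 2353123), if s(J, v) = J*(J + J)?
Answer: -24209202932896880074999/3577874168 ≈ -6.7664e+12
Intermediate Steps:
s(J, v) = 2*J² (s(J, v) = J*(2*J) = 2*J²)
((579859/s(946, 81) + 2316935/(-99950)) + (-451298 - 1*1955452))*(458262 + 2353123) = ((579859/((2*946²)) + 2316935/(-99950)) + (-451298 - 1*1955452))*(458262 + 2353123) = ((579859/((2*894916)) + 2316935*(-1/99950)) + (-451298 - 1955452))*2811385 = ((579859/1789832 - 463387/19990) - 2406750)*2811385 = (-408896749787/17889370840 - 2406750)*2811385 = -43055652165919787/17889370840*2811385 = -24209202932896880074999/3577874168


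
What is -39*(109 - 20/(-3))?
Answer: -4511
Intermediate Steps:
-39*(109 - 20/(-3)) = -39*(109 - 20*(-1/3)) = -39*(109 + 20/3) = -39*347/3 = -4511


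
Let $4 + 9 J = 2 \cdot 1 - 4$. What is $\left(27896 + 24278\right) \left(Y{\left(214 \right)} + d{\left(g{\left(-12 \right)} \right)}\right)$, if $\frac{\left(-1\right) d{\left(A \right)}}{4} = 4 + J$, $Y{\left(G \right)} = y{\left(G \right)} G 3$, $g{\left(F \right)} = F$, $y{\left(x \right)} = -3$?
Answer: $- \frac{303548332}{3} \approx -1.0118 \cdot 10^{8}$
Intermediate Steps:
$J = - \frac{2}{3}$ ($J = - \frac{4}{9} + \frac{2 \cdot 1 - 4}{9} = - \frac{4}{9} + \frac{2 - 4}{9} = - \frac{4}{9} + \frac{1}{9} \left(-2\right) = - \frac{4}{9} - \frac{2}{9} = - \frac{2}{3} \approx -0.66667$)
$Y{\left(G \right)} = - 9 G$ ($Y{\left(G \right)} = - 3 G 3 = - 9 G$)
$d{\left(A \right)} = - \frac{40}{3}$ ($d{\left(A \right)} = - 4 \left(4 - \frac{2}{3}\right) = \left(-4\right) \frac{10}{3} = - \frac{40}{3}$)
$\left(27896 + 24278\right) \left(Y{\left(214 \right)} + d{\left(g{\left(-12 \right)} \right)}\right) = \left(27896 + 24278\right) \left(\left(-9\right) 214 - \frac{40}{3}\right) = 52174 \left(-1926 - \frac{40}{3}\right) = 52174 \left(- \frac{5818}{3}\right) = - \frac{303548332}{3}$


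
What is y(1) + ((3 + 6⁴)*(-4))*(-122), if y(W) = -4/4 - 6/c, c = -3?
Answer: 633913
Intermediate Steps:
y(W) = 1 (y(W) = -4/4 - 6/(-3) = -4*¼ - 6*(-⅓) = -1 + 2 = 1)
y(1) + ((3 + 6⁴)*(-4))*(-122) = 1 + ((3 + 6⁴)*(-4))*(-122) = 1 + ((3 + 1296)*(-4))*(-122) = 1 + (1299*(-4))*(-122) = 1 - 5196*(-122) = 1 + 633912 = 633913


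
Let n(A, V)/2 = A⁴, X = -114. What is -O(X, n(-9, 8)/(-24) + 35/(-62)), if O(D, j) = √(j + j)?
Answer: -I*√4207754/62 ≈ -33.085*I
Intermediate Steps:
n(A, V) = 2*A⁴
O(D, j) = √2*√j (O(D, j) = √(2*j) = √2*√j)
-O(X, n(-9, 8)/(-24) + 35/(-62)) = -√2*√((2*(-9)⁴)/(-24) + 35/(-62)) = -√2*√((2*6561)*(-1/24) + 35*(-1/62)) = -√2*√(13122*(-1/24) - 35/62) = -√2*√(-2187/4 - 35/62) = -√2*√(-67867/124) = -√2*I*√2103877/62 = -I*√4207754/62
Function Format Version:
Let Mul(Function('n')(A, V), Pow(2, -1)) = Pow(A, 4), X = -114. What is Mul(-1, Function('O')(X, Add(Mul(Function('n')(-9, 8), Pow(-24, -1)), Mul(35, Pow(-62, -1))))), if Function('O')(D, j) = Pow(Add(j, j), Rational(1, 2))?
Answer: Mul(Rational(-1, 62), I, Pow(4207754, Rational(1, 2))) ≈ Mul(-33.085, I)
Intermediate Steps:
Function('n')(A, V) = Mul(2, Pow(A, 4))
Function('O')(D, j) = Mul(Pow(2, Rational(1, 2)), Pow(j, Rational(1, 2))) (Function('O')(D, j) = Pow(Mul(2, j), Rational(1, 2)) = Mul(Pow(2, Rational(1, 2)), Pow(j, Rational(1, 2))))
Mul(-1, Function('O')(X, Add(Mul(Function('n')(-9, 8), Pow(-24, -1)), Mul(35, Pow(-62, -1))))) = Mul(-1, Mul(Pow(2, Rational(1, 2)), Pow(Add(Mul(Mul(2, Pow(-9, 4)), Pow(-24, -1)), Mul(35, Pow(-62, -1))), Rational(1, 2)))) = Mul(-1, Mul(Pow(2, Rational(1, 2)), Pow(Add(Mul(Mul(2, 6561), Rational(-1, 24)), Mul(35, Rational(-1, 62))), Rational(1, 2)))) = Mul(-1, Mul(Pow(2, Rational(1, 2)), Pow(Add(Mul(13122, Rational(-1, 24)), Rational(-35, 62)), Rational(1, 2)))) = Mul(-1, Mul(Pow(2, Rational(1, 2)), Pow(Add(Rational(-2187, 4), Rational(-35, 62)), Rational(1, 2)))) = Mul(-1, Mul(Pow(2, Rational(1, 2)), Pow(Rational(-67867, 124), Rational(1, 2)))) = Mul(-1, Mul(Pow(2, Rational(1, 2)), Mul(Rational(1, 62), I, Pow(2103877, Rational(1, 2))))) = Mul(-1, Mul(Rational(1, 62), I, Pow(4207754, Rational(1, 2)))) = Mul(Rational(-1, 62), I, Pow(4207754, Rational(1, 2)))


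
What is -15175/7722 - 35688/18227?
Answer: -50197951/12795354 ≈ -3.9231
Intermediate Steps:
-15175/7722 - 35688/18227 = -50197951/12795354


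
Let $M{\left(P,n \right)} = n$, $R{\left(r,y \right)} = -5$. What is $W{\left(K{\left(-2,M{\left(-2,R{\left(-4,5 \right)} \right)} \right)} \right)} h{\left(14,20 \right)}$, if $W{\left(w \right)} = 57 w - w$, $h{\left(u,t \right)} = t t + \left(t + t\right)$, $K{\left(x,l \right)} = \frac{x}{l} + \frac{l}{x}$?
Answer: $71456$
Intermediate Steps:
$K{\left(x,l \right)} = \frac{l}{x} + \frac{x}{l}$
$h{\left(u,t \right)} = t^{2} + 2 t$
$W{\left(w \right)} = 56 w$
$W{\left(K{\left(-2,M{\left(-2,R{\left(-4,5 \right)} \right)} \right)} \right)} h{\left(14,20 \right)} = 56 \left(- \frac{5}{-2} - \frac{2}{-5}\right) 20 \left(2 + 20\right) = 56 \left(\left(-5\right) \left(- \frac{1}{2}\right) - - \frac{2}{5}\right) 20 \cdot 22 = 56 \left(\frac{5}{2} + \frac{2}{5}\right) 440 = 56 \cdot \frac{29}{10} \cdot 440 = \frac{812}{5} \cdot 440 = 71456$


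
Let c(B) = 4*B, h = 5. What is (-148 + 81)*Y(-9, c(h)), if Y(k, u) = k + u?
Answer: -737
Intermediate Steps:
(-148 + 81)*Y(-9, c(h)) = (-148 + 81)*(-9 + 4*5) = -67*(-9 + 20) = -67*11 = -737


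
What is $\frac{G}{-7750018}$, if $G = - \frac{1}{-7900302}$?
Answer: $- \frac{1}{61227482705436} \approx -1.6333 \cdot 10^{-14}$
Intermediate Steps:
$G = \frac{1}{7900302}$ ($G = \left(-1\right) \left(- \frac{1}{7900302}\right) = \frac{1}{7900302} \approx 1.2658 \cdot 10^{-7}$)
$\frac{G}{-7750018} = \frac{1}{7900302 \left(-7750018\right)} = \frac{1}{7900302} \left(- \frac{1}{7750018}\right) = - \frac{1}{61227482705436}$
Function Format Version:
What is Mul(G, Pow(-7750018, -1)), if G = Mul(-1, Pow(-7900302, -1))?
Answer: Rational(-1, 61227482705436) ≈ -1.6333e-14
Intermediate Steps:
G = Rational(1, 7900302) (G = Mul(-1, Rational(-1, 7900302)) = Rational(1, 7900302) ≈ 1.2658e-7)
Mul(G, Pow(-7750018, -1)) = Mul(Rational(1, 7900302), Pow(-7750018, -1)) = Mul(Rational(1, 7900302), Rational(-1, 7750018)) = Rational(-1, 61227482705436)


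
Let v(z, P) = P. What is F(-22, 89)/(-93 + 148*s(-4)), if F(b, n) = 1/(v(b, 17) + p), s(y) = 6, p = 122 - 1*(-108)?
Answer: 1/196365 ≈ 5.0926e-6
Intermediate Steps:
p = 230 (p = 122 + 108 = 230)
F(b, n) = 1/247 (F(b, n) = 1/(17 + 230) = 1/247)
F(-22, 89)/(-93 + 148*s(-4)) = 1/(247*(-93 + 148*6)) = 1/(247*(-93 + 888)) = (1/247)/795 = (1/247)*(1/795) = 1/196365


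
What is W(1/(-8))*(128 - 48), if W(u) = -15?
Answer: -1200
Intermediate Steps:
W(1/(-8))*(128 - 48) = -15*(128 - 48) = -15*80 = -1200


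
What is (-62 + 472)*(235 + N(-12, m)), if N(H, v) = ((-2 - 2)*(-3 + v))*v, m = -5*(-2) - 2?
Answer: 30750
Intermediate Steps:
m = 8 (m = 10 - 2 = 8)
N(H, v) = v*(12 - 4*v) (N(H, v) = (-4*(-3 + v))*v = (12 - 4*v)*v = v*(12 - 4*v))
(-62 + 472)*(235 + N(-12, m)) = (-62 + 472)*(235 + 4*8*(3 - 1*8)) = 410*(235 + 4*8*(3 - 8)) = 410*(235 + 4*8*(-5)) = 410*(235 - 160) = 410*75 = 30750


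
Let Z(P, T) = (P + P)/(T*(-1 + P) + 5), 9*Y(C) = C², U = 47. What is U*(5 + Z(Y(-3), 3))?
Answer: 1269/5 ≈ 253.80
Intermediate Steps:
Y(C) = C²/9
Z(P, T) = 2*P/(5 + T*(-1 + P)) (Z(P, T) = (2*P)/(5 + T*(-1 + P)) = 2*P/(5 + T*(-1 + P)))
U*(5 + Z(Y(-3), 3)) = 47*(5 + 2*((⅑)*(-3)²)/(5 - 1*3 + ((⅑)*(-3)²)*3)) = 47*(5 + 2*((⅑)*9)/(5 - 3 + ((⅑)*9)*3)) = 47*(5 + 2*1/(5 - 3 + 1*3)) = 47*(5 + 2*1/(5 - 3 + 3)) = 47*(5 + 2*1/5) = 47*(5 + 2*1*(⅕)) = 47*(5 + ⅖) = 47*(27/5) = 1269/5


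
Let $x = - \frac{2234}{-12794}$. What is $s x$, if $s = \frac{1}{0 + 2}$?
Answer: $\frac{1117}{12794} \approx 0.087306$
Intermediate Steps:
$s = \frac{1}{2} \approx 0.5$
$x = \frac{1117}{6397}$ ($x = \left(-2234\right) \left(- \frac{1}{12794}\right) = \frac{1117}{6397} \approx 0.17461$)
$s x = \frac{1}{2} \cdot \frac{1117}{6397} = \frac{1117}{12794}$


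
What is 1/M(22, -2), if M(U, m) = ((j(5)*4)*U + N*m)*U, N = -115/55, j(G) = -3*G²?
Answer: -1/145108 ≈ -6.8914e-6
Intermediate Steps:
N = -23/11 (N = -115*1/55 = -23/11 ≈ -2.0909)
M(U, m) = U*(-300*U - 23*m/11) (M(U, m) = ((-3*5²*4)*U - 23*m/11)*U = ((-3*25*4)*U - 23*m/11)*U = ((-75*4)*U - 23*m/11)*U = (-300*U - 23*m/11)*U = U*(-300*U - 23*m/11))
1/M(22, -2) = 1/((1/11)*22*(-3300*22 - 23*(-2))) = 1/((1/11)*22*(-72600 + 46)) = 1/((1/11)*22*(-72554)) = 1/(-145108) = -1/145108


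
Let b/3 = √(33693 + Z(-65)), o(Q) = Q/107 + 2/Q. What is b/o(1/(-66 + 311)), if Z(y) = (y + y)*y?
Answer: 78645*√42143/12845351 ≈ 1.2569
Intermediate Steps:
Z(y) = 2*y² (Z(y) = (2*y)*y = 2*y²)
o(Q) = 2/Q + Q/107 (o(Q) = Q*(1/107) + 2/Q = Q/107 + 2/Q = 2/Q + Q/107)
b = 3*√42143 (b = 3*√(33693 + 2*(-65)²) = 3*√(33693 + 2*4225) = 3*√(33693 + 8450) = 3*√42143 ≈ 615.86)
b/o(1/(-66 + 311)) = (3*√42143)/(2/(1/(-66 + 311)) + 1/(107*(-66 + 311))) = (3*√42143)/(2/(1/245) + (1/107)/245) = (3*√42143)/(2/(1/245) + (1/107)*(1/245)) = (3*√42143)/(2*245 + 1/26215) = (3*√42143)/(490 + 1/26215) = (3*√42143)/(12845351/26215) = (3*√42143)*(26215/12845351) = 78645*√42143/12845351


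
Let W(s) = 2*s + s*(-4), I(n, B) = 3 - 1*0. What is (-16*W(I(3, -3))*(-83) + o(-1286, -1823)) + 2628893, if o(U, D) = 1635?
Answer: 2622560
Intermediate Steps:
I(n, B) = 3 (I(n, B) = 3 + 0 = 3)
W(s) = -2*s (W(s) = 2*s - 4*s = -2*s)
(-16*W(I(3, -3))*(-83) + o(-1286, -1823)) + 2628893 = (-(-32)*3*(-83) + 1635) + 2628893 = (-16*(-6)*(-83) + 1635) + 2628893 = (96*(-83) + 1635) + 2628893 = (-7968 + 1635) + 2628893 = -6333 + 2628893 = 2622560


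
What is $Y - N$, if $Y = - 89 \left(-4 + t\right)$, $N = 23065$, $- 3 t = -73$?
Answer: $- \frac{74624}{3} \approx -24875.0$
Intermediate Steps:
$t = \frac{73}{3}$ ($t = \left(- \frac{1}{3}\right) \left(-73\right) = \frac{73}{3} \approx 24.333$)
$Y = - \frac{5429}{3}$ ($Y = - 89 \left(-4 + \frac{73}{3}\right) = \left(-89\right) \frac{61}{3} = - \frac{5429}{3} \approx -1809.7$)
$Y - N = - \frac{5429}{3} - 23065 = - \frac{74624}{3}$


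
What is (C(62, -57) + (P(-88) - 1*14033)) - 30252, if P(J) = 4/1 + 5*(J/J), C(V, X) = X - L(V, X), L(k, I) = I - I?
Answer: -44333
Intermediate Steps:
L(k, I) = 0
C(V, X) = X (C(V, X) = X - 1*0 = X + 0 = X)
P(J) = 9 (P(J) = 4*1 + 5*1 = 4 + 5 = 9)
(C(62, -57) + (P(-88) - 1*14033)) - 30252 = (-57 + (9 - 1*14033)) - 30252 = (-57 + (9 - 14033)) - 30252 = (-57 - 14024) - 30252 = -14081 - 30252 = -44333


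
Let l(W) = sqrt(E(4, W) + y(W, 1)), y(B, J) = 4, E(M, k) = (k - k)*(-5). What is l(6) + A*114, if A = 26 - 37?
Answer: -1252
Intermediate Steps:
A = -11
E(M, k) = 0 (E(M, k) = 0*(-5) = 0)
l(W) = 2 (l(W) = sqrt(0 + 4) = sqrt(4) = 2)
l(6) + A*114 = 2 - 11*114 = 2 - 1254 = -1252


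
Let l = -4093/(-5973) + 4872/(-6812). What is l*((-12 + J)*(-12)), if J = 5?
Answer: -8532580/3390673 ≈ -2.5165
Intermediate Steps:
l = -304735/10172019 (l = -4093*(-1/5973) + 4872*(-1/6812) = 4093/5973 - 1218/1703 = -304735/10172019 ≈ -0.029958)
l*((-12 + J)*(-12)) = -304735*(-12 + 5)*(-12)/10172019 = -(-2133145)*(-12)/10172019 = -304735/10172019*84 = -8532580/3390673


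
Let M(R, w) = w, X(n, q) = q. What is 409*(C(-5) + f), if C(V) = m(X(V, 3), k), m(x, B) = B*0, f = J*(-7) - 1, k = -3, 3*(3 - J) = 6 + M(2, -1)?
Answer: -12679/3 ≈ -4226.3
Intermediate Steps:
J = 4/3 (J = 3 - (6 - 1)/3 = 3 - ⅓*5 = 3 - 5/3 = 4/3 ≈ 1.3333)
f = -31/3 (f = (4/3)*(-7) - 1 = -28/3 - 1 = -31/3 ≈ -10.333)
m(x, B) = 0
C(V) = 0
409*(C(-5) + f) = 409*(0 - 31/3) = 409*(-31/3) = -12679/3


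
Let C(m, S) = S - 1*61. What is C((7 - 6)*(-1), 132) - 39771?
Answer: -39700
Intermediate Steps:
C(m, S) = -61 + S (C(m, S) = S - 61 = -61 + S)
C((7 - 6)*(-1), 132) - 39771 = (-61 + 132) - 39771 = 71 - 39771 = -39700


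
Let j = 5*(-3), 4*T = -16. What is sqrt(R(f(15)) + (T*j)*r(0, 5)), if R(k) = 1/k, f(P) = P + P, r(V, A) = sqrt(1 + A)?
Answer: sqrt(30 + 54000*sqrt(6))/30 ≈ 12.124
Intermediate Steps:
f(P) = 2*P
T = -4 (T = (1/4)*(-16) = -4)
j = -15
sqrt(R(f(15)) + (T*j)*r(0, 5)) = sqrt(1/(2*15) + (-4*(-15))*sqrt(1 + 5)) = sqrt(1/30 + 60*sqrt(6))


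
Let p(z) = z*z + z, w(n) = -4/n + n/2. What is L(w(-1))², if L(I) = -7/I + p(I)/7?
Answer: 1/16 ≈ 0.062500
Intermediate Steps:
w(n) = n/2 - 4/n (w(n) = -4/n + n*(½) = -4/n + n/2 = n/2 - 4/n)
p(z) = z + z² (p(z) = z² + z = z + z²)
L(I) = -7/I + I*(1 + I)/7 (L(I) = -7/I + (I*(1 + I))/7 = -7/I + (I*(1 + I))*(⅐) = -7/I + I*(1 + I)/7)
L(w(-1))² = ((-49 + ((½)*(-1) - 4/(-1))²*(1 + ((½)*(-1) - 4/(-1))))/(7*((½)*(-1) - 4/(-1))))² = ((-49 + (-½ - 4*(-1))²*(1 + (-½ - 4*(-1))))/(7*(-½ - 4*(-1))))² = ((-49 + (-½ + 4)²*(1 + (-½ + 4)))/(7*(-½ + 4)))² = ((-49 + (7/2)²*(1 + 7/2))/(7*(7/2)))² = ((⅐)*(2/7)*(-49 + (49/4)*(9/2)))² = ((⅐)*(2/7)*(-49 + 441/8))² = ((⅐)*(2/7)*(49/8))² = (¼)² = 1/16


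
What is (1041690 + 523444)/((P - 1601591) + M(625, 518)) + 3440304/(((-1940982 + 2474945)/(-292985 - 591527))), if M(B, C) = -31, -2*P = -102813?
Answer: -9434582732320072372/1655515438053 ≈ -5.6989e+6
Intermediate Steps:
P = 102813/2 (P = -1/2*(-102813) = 102813/2 ≈ 51407.)
(1041690 + 523444)/((P - 1601591) + M(625, 518)) + 3440304/(((-1940982 + 2474945)/(-292985 - 591527))) = (1041690 + 523444)/((102813/2 - 1601591) - 31) + 3440304/(((-1940982 + 2474945)/(-292985 - 591527))) = 1565134/(-3100369/2 - 31) + 3440304/((533963/(-884512))) = 1565134/(-3100431/2) + 3440304/((533963*(-1/884512))) = 1565134*(-2/3100431) + 3440304/(-533963/884512) = -3130268/3100431 + 3440304*(-884512/533963) = -3130268/3100431 - 3042990171648/533963 = -9434582732320072372/1655515438053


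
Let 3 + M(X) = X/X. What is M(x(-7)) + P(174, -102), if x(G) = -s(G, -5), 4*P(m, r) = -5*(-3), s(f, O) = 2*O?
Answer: 7/4 ≈ 1.7500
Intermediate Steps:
P(m, r) = 15/4 (P(m, r) = (-5*(-3))/4 = (1/4)*15 = 15/4)
x(G) = 10 (x(G) = -2*(-5) = -1*(-10) = 10)
M(X) = -2 (M(X) = -3 + X/X = -3 + 1 = -2)
M(x(-7)) + P(174, -102) = -2 + 15/4 = 7/4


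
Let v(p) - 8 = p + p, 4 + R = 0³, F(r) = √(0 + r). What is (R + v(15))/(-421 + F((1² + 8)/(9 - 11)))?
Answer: -28628/354491 - 102*I*√2/354491 ≈ -0.080758 - 0.00040692*I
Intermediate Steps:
F(r) = √r
R = -4 (R = -4 + 0³ = -4 + 0 = -4)
v(p) = 8 + 2*p (v(p) = 8 + (p + p) = 8 + 2*p)
(R + v(15))/(-421 + F((1² + 8)/(9 - 11))) = (-4 + (8 + 2*15))/(-421 + √((1² + 8)/(9 - 11))) = (-4 + (8 + 30))/(-421 + √((1 + 8)/(-2))) = (-4 + 38)/(-421 + √(9*(-½))) = 34/(-421 + √(-9/2)) = 34/(-421 + 3*I*√2/2)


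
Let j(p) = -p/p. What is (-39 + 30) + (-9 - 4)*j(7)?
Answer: 4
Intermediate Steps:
j(p) = -1 (j(p) = -1*1 = -1)
(-39 + 30) + (-9 - 4)*j(7) = (-39 + 30) + (-9 - 4)*(-1) = -9 - 13*(-1) = -9 + 13 = 4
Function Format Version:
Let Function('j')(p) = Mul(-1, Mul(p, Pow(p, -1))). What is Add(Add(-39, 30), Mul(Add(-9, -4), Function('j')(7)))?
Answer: 4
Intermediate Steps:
Function('j')(p) = -1 (Function('j')(p) = Mul(-1, 1) = -1)
Add(Add(-39, 30), Mul(Add(-9, -4), Function('j')(7))) = Add(Add(-39, 30), Mul(Add(-9, -4), -1)) = Add(-9, Mul(-13, -1)) = Add(-9, 13) = 4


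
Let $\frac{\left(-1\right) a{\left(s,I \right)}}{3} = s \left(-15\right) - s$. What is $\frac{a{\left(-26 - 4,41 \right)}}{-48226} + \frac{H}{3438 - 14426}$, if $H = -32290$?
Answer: $\frac{393260065}{132476822} \approx 2.9685$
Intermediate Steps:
$a{\left(s,I \right)} = 48 s$ ($a{\left(s,I \right)} = - 3 \left(s \left(-15\right) - s\right) = - 3 \left(- 15 s - s\right) = - 3 \left(- 16 s\right) = 48 s$)
$\frac{a{\left(-26 - 4,41 \right)}}{-48226} + \frac{H}{3438 - 14426} = \frac{48 \left(-26 - 4\right)}{-48226} - \frac{32290}{3438 - 14426} = 48 \left(-30\right) \left(- \frac{1}{48226}\right) - \frac{32290}{3438 - 14426} = \left(-1440\right) \left(- \frac{1}{48226}\right) - \frac{32290}{-10988} = \frac{720}{24113} - - \frac{16145}{5494} = \frac{720}{24113} + \frac{16145}{5494} = \frac{393260065}{132476822}$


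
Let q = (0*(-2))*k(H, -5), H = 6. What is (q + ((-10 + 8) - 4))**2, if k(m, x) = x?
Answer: 36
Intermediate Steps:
q = 0 (q = (0*(-2))*(-5) = 0*(-5) = 0)
(q + ((-10 + 8) - 4))**2 = (0 + ((-10 + 8) - 4))**2 = (0 + (-2 - 4))**2 = (0 - 6)**2 = (-6)**2 = 36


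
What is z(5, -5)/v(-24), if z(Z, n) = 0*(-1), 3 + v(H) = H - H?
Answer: 0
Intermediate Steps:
v(H) = -3 (v(H) = -3 + (H - H) = -3 + 0 = -3)
z(Z, n) = 0
z(5, -5)/v(-24) = 0/(-3) = 0*(-⅓) = 0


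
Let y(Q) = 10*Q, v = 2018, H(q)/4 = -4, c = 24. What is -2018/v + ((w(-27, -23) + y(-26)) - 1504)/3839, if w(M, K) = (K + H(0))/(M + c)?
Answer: -5590/3839 ≈ -1.4561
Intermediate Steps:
H(q) = -16 (H(q) = 4*(-4) = -16)
w(M, K) = (-16 + K)/(24 + M) (w(M, K) = (K - 16)/(M + 24) = (-16 + K)/(24 + M))
-2018/v + ((w(-27, -23) + y(-26)) - 1504)/3839 = -2018/2018 + (((-16 - 23)/(24 - 27) + 10*(-26)) - 1504)/3839 = -2018*1/2018 + ((-39/(-3) - 260) - 1504)*(1/3839) = -1 + ((-⅓*(-39) - 260) - 1504)*(1/3839) = -1 + ((13 - 260) - 1504)*(1/3839) = -1 + (-247 - 1504)*(1/3839) = -1 - 1751*1/3839 = -1 - 1751/3839 = -5590/3839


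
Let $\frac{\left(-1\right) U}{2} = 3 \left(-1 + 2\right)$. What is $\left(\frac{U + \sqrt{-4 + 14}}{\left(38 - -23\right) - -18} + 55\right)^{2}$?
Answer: $\frac{\left(4339 + \sqrt{10}\right)^{2}}{6241} \approx 3021.1$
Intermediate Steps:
$U = -6$ ($U = - 2 \cdot 3 \left(-1 + 2\right) = - 2 \cdot 3 \cdot 1 = \left(-2\right) 3 = -6$)
$\left(\frac{U + \sqrt{-4 + 14}}{\left(38 - -23\right) - -18} + 55\right)^{2} = \left(\frac{-6 + \sqrt{-4 + 14}}{\left(38 - -23\right) - -18} + 55\right)^{2} = \left(\frac{-6 + \sqrt{10}}{\left(38 + 23\right) + 18} + 55\right)^{2} = \left(\frac{-6 + \sqrt{10}}{61 + 18} + 55\right)^{2} = \left(\frac{-6 + \sqrt{10}}{79} + 55\right)^{2} = \left(\left(-6 + \sqrt{10}\right) \frac{1}{79} + 55\right)^{2} = \left(\left(- \frac{6}{79} + \frac{\sqrt{10}}{79}\right) + 55\right)^{2} = \left(\frac{4339}{79} + \frac{\sqrt{10}}{79}\right)^{2}$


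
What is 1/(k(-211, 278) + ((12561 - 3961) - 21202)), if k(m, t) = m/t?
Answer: -278/3503567 ≈ -7.9348e-5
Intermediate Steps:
1/(k(-211, 278) + ((12561 - 3961) - 21202)) = 1/(-211/278 + ((12561 - 3961) - 21202)) = 1/(-211*1/278 + (8600 - 21202)) = 1/(-211/278 - 12602) = 1/(-3503567/278) = -278/3503567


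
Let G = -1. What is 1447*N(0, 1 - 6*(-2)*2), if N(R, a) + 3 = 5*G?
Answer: -11576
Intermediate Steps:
N(R, a) = -8 (N(R, a) = -3 + 5*(-1) = -3 - 5 = -8)
1447*N(0, 1 - 6*(-2)*2) = 1447*(-8) = -11576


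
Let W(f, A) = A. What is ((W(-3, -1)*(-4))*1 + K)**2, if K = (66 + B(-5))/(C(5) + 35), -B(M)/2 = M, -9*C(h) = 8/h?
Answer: 93857344/2455489 ≈ 38.224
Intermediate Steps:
C(h) = -8/(9*h)
B(M) = -2*M
K = 3420/1567 (K = (66 - 2*(-5))/(-8/9/5 + 35) = (66 + 10)/(-8/9*1/5 + 35) = 76/(-8/45 + 35) = 76/(1567/45) = 76*(45/1567) = 3420/1567 ≈ 2.1825)
((W(-3, -1)*(-4))*1 + K)**2 = (-1*(-4)*1 + 3420/1567)**2 = (4*1 + 3420/1567)**2 = (4 + 3420/1567)**2 = (9688/1567)**2 = 93857344/2455489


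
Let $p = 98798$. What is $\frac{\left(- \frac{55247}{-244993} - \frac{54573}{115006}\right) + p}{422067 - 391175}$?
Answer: $\frac{2783692330253977}{870402641882536} \approx 3.1982$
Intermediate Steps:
$\frac{\left(- \frac{55247}{-244993} - \frac{54573}{115006}\right) + p}{422067 - 391175} = \frac{\left(- \frac{55247}{-244993} - \frac{54573}{115006}\right) + 98798}{422067 - 391175} = \frac{\left(\left(-55247\right) \left(- \frac{1}{244993}\right) - \frac{54573}{115006}\right) + 98798}{30892} = \left(\left(\frac{55247}{244993} - \frac{54573}{115006}\right) + 98798\right) \frac{1}{30892} = \left(- \frac{7016266507}{28175664958} + 98798\right) \frac{1}{30892} = \frac{2783692330253977}{28175664958} \cdot \frac{1}{30892} = \frac{2783692330253977}{870402641882536}$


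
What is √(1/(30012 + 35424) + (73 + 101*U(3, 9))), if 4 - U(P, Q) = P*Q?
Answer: I*√2408551912641/32718 ≈ 47.434*I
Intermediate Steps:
U(P, Q) = 4 - P*Q
√(1/(30012 + 35424) + (73 + 101*U(3, 9))) = √(1/(30012 + 35424) + (73 + 101*(4 - 1*3*9))) = √(1/65436 + (73 + 101*(4 - 27))) = √(1/65436 + (73 + 101*(-23))) = √(1/65436 + (73 - 2323)) = √(1/65436 - 2250) = √(-147230999/65436) = I*√2408551912641/32718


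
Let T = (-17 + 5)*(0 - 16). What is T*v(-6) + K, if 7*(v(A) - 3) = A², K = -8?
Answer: 10888/7 ≈ 1555.4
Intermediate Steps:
T = 192 (T = -12*(-16) = 192)
v(A) = 3 + A²/7
T*v(-6) + K = 192*(3 + (⅐)*(-6)²) - 8 = 192*(3 + (⅐)*36) - 8 = 192*(3 + 36/7) - 8 = 192*(57/7) - 8 = 10944/7 - 8 = 10888/7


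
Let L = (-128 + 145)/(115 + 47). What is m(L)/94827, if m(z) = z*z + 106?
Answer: 2782153/2488639788 ≈ 0.0011179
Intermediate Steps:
L = 17/162 ≈ 0.10494
m(z) = 106 + z**2 (m(z) = z**2 + 106 = 106 + z**2)
m(L)/94827 = (106 + (17/162)**2)/94827 = (106 + 289/26244)*(1/94827) = (2782153/26244)*(1/94827) = 2782153/2488639788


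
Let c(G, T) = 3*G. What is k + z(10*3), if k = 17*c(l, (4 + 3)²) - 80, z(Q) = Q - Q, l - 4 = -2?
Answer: 22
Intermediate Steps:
l = 2 (l = 4 - 2 = 2)
z(Q) = 0
k = 22 (k = 17*(3*2) - 80 = 17*6 - 80 = 102 - 80 = 22)
k + z(10*3) = 22 + 0 = 22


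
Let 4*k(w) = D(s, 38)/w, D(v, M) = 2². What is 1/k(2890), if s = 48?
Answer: 2890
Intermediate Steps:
D(v, M) = 4
k(w) = 1/w (k(w) = (4/w)/4 = 1/w)
1/k(2890) = 1/(1/2890) = 2890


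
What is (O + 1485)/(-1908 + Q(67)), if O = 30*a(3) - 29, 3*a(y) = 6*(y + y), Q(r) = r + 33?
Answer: -227/226 ≈ -1.0044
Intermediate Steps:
Q(r) = 33 + r
a(y) = 4*y (a(y) = (6*(y + y))/3 = (6*(2*y))/3 = (12*y)/3 = 4*y)
O = 331 (O = 30*(4*3) - 29 = 30*12 - 29 = 360 - 29 = 331)
(O + 1485)/(-1908 + Q(67)) = (331 + 1485)/(-1908 + (33 + 67)) = 1816/(-1908 + 100) = 1816/(-1808) = 1816*(-1/1808) = -227/226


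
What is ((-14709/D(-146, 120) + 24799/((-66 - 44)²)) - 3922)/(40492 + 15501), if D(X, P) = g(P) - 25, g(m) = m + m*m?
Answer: -137539227279/1964116854700 ≈ -0.070026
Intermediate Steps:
g(m) = m + m²
D(X, P) = -25 + P*(1 + P) (D(X, P) = P*(1 + P) - 25 = -25 + P*(1 + P))
((-14709/D(-146, 120) + 24799/((-66 - 44)²)) - 3922)/(40492 + 15501) = ((-14709/(-25 + 120*(1 + 120)) + 24799/((-66 - 44)²)) - 3922)/(40492 + 15501) = ((-14709/(-25 + 120*121) + 24799/((-110)²)) - 3922)/55993 = ((-14709/(-25 + 14520) + 24799/12100) - 3922)*(1/55993) = ((-14709/14495 + 24799*(1/12100)) - 3922)*(1/55993) = ((-14709*1/14495 + 24799/12100) - 3922)*(1/55993) = ((-14709/14495 + 24799/12100) - 3922)*(1/55993) = (36296521/35077900 - 3922)*(1/55993) = -137539227279/35077900*1/55993 = -137539227279/1964116854700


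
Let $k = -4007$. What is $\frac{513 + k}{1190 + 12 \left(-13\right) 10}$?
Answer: $\frac{1747}{185} \approx 9.4432$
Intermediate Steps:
$\frac{513 + k}{1190 + 12 \left(-13\right) 10} = \frac{513 - 4007}{1190 + 12 \left(-13\right) 10} = - \frac{3494}{1190 - 1560} = - \frac{3494}{-370} = \left(-3494\right) \left(- \frac{1}{370}\right) = \frac{1747}{185}$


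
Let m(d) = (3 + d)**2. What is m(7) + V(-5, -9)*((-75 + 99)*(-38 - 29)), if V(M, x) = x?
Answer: 14572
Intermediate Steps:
m(7) + V(-5, -9)*((-75 + 99)*(-38 - 29)) = (3 + 7)**2 - 9*(-75 + 99)*(-38 - 29) = 10**2 - 216*(-67) = 100 - 9*(-1608) = 100 + 14472 = 14572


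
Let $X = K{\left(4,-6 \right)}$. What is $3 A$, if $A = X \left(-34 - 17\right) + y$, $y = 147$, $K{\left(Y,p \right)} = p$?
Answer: $1359$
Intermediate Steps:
$X = -6$
$A = 453$ ($A = - 6 \left(-34 - 17\right) + 147 = \left(-6\right) \left(-51\right) + 147 = 306 + 147 = 453$)
$3 A = 3 \cdot 453 = 1359$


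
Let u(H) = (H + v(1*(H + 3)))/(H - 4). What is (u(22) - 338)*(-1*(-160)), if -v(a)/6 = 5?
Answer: -487360/9 ≈ -54151.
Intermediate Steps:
v(a) = -30 (v(a) = -6*5 = -30)
u(H) = (-30 + H)/(-4 + H) (u(H) = (H - 30)/(H - 4) = (-30 + H)/(-4 + H))
(u(22) - 338)*(-1*(-160)) = ((-30 + 22)/(-4 + 22) - 338)*(-1*(-160)) = (-8/18 - 338)*160 = ((1/18)*(-8) - 338)*160 = (-4/9 - 338)*160 = -3046/9*160 = -487360/9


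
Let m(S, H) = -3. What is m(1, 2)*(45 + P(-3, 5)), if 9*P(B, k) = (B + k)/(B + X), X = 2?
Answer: -403/3 ≈ -134.33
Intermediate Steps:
P(B, k) = (B + k)/(9*(2 + B)) (P(B, k) = ((B + k)/(B + 2))/9 = ((B + k)/(2 + B))/9 = (B + k)/(9*(2 + B)))
m(1, 2)*(45 + P(-3, 5)) = -3*(45 + (-3 + 5)/(9*(2 - 3))) = -3*(45 + (⅑)*2/(-1)) = -3*(45 + (⅑)*(-1)*2) = -3*(45 - 2/9) = -3*403/9 = -403/3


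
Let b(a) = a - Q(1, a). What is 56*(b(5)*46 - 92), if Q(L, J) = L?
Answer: 5152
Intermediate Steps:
b(a) = -1 + a (b(a) = a - 1*1 = a - 1 = -1 + a)
56*(b(5)*46 - 92) = 56*((-1 + 5)*46 - 92) = 56*(4*46 - 92) = 56*(184 - 92) = 56*92 = 5152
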